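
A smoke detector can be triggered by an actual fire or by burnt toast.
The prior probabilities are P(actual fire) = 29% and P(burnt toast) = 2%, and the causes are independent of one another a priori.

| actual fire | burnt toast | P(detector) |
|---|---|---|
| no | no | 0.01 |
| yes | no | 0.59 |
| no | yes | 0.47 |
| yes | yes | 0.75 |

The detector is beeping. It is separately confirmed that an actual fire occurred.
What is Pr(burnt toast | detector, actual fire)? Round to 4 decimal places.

Numerator (weight on configurations with burnt toast): 0.75×0.02 = 0.015000
Normalizer over all consistent configurations: 0.59×0.98 + 0.75×0.02 = 0.593200
P(burnt toast | detector, actual fire) = 0.015000/0.593200 ≈ 0.0253

Pr(burnt toast | detector, actual fire) ≈ 0.0253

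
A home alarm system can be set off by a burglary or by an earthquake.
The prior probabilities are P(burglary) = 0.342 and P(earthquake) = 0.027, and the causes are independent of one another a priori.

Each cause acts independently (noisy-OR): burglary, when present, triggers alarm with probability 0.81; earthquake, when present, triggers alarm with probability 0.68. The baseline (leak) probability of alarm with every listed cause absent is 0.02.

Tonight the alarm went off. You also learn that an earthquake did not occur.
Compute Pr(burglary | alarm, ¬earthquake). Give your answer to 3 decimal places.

Pr(burglary | alarm, ¬earthquake) ≈ 0.955

Under noisy-OR, P(alarm | causes) = 1 − (1−0.02)·∏(1−qᵢ) over the active causes.
P(alarm | ¬earthquake) = 0.02·0.658 + 0.8138·0.342 = 0.013160 + 0.278320 = 0.291480
The burglary-present share is 0.8138·0.342 = 0.278320.
So P(burglary | alarm, ¬earthquake) = 0.278320/0.291480 ≈ 0.955.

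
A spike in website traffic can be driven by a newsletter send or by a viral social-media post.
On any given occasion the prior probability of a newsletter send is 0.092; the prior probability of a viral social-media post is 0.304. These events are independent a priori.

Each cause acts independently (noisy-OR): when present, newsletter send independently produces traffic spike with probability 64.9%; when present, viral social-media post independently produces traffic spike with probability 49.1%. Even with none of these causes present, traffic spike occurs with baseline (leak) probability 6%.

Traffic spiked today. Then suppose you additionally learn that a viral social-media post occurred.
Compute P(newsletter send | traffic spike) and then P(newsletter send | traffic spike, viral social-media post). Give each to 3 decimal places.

P(newsletter send | traffic spike) ≈ 0.267; P(newsletter send | traffic spike, viral social-media post) ≈ 0.139

Under noisy-OR, P(traffic spike | causes) = 1 − (1−0.06)·∏(1−qᵢ) over the active causes.
Weight on newsletter send=true, given the evidence: 0.042905 + 0.023271 = 0.066176
The normalizing constant is 0.06*0.908*0.696 + 0.52154*0.908*0.304 + 0.67006*0.092*0.696 + 0.832061*0.092*0.304 = 0.248056
Posterior = 0.066176 / 0.248056 ≈ 0.267

With the extra evidence:
Numerator (weight on configurations with newsletter send): 0.832061*0.092 = 0.076550
The normalizing constant is 0.52154*0.908 + 0.832061*0.092 = 0.550108
P(newsletter send | traffic spike, viral social-media post) = 0.076550/0.550108 ≈ 0.139
The drop from 0.267 to 0.139 is the explaining-away (discounting) effect.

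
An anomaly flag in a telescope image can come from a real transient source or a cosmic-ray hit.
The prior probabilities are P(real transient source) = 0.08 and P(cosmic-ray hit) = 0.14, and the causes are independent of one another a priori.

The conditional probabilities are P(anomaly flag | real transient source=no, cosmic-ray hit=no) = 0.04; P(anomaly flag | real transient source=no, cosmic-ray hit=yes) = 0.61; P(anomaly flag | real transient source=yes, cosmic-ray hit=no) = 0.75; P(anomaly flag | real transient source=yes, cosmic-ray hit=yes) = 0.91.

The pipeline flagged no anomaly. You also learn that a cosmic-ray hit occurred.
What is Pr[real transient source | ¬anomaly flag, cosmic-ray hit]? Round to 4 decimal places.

Pr[real transient source | ¬anomaly flag, cosmic-ray hit] ≈ 0.0197

P(¬anomaly flag | cosmic-ray hit) = 0.39·0.92 + 0.09·0.08 = 0.358800 + 0.007200 = 0.366000
Of this, 0.007200 comes from 0.09·0.08 (the real transient source=true cases).
Hence the posterior is 0.007200/0.366000 ≈ 0.0197.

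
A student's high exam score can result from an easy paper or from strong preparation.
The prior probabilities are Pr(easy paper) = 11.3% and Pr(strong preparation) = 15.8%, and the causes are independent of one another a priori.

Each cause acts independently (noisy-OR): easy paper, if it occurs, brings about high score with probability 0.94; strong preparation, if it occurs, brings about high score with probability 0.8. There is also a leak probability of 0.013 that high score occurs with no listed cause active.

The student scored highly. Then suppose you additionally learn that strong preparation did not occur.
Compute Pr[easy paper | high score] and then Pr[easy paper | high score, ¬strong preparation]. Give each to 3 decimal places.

Pr[easy paper | high score] ≈ 0.467; Pr[easy paper | high score, ¬strong preparation] ≈ 0.902

Under noisy-OR, P(high score | causes) = 1 − (1−0.013)·∏(1−qᵢ) over the active causes.
P(high score) = 0.013*0.887*0.842 + 0.8026*0.887*0.158 + 0.94078*0.113*0.842 + 0.988156*0.113*0.158 = 0.009709 + 0.112481 + 0.089511 + 0.017643 = 0.229344
Restricting to configurations with easy paper present: 0.089511 + 0.017643 = 0.107154.
P(easy paper | high score) = 0.107154 / 0.229344 ≈ 0.467

Now also conditioning on strong preparation≠true:
Numerator (weight on configurations with easy paper): 0.94078×0.113 = 0.106308
Denominator P(high score | ¬strong preparation): 0.013×0.887 + 0.94078×0.113 = 0.117839
P(easy paper | high score, ¬strong preparation) = 0.106308/0.117839 ≈ 0.902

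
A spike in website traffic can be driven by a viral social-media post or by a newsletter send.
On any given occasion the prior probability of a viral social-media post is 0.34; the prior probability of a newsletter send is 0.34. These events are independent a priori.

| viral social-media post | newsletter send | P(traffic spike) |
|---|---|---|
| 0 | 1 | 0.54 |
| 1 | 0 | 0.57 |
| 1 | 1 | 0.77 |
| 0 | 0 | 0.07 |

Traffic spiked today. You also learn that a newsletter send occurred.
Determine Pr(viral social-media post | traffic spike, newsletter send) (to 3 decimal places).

Pr(viral social-media post | traffic spike, newsletter send) ≈ 0.423

Numerator (weight on configurations with viral social-media post): 0.77·0.34 = 0.261800
Normalizer over all consistent configurations: 0.54·0.66 + 0.77·0.34 = 0.618200
P(viral social-media post | traffic spike, newsletter send) = 0.261800/0.618200 ≈ 0.423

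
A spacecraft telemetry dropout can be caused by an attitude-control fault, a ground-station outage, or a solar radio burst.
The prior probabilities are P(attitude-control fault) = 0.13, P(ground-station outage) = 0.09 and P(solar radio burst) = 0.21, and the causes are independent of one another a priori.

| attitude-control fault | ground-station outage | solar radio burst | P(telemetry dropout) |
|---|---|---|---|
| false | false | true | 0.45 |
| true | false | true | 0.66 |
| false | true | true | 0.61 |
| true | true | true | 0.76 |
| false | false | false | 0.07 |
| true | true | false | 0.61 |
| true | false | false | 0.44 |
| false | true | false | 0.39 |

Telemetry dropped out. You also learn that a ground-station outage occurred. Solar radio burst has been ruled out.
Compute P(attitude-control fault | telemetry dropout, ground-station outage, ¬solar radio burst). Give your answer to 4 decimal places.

P(attitude-control fault | telemetry dropout, ground-station outage, ¬solar radio burst) ≈ 0.1894

Enumerate both values of attitude-control fault and weight by the priors:
  P(telemetry dropout | ground-station outage, ¬solar radio burst) = 0.39*0.87 + 0.61*0.13
        = 0.339300 + 0.079300 = 0.418600
Configurations with attitude-control fault contribute 0.079300, so
  P(attitude-control fault | telemetry dropout, ground-station outage, ¬solar radio burst) = 0.079300 / 0.418600 ≈ 0.1894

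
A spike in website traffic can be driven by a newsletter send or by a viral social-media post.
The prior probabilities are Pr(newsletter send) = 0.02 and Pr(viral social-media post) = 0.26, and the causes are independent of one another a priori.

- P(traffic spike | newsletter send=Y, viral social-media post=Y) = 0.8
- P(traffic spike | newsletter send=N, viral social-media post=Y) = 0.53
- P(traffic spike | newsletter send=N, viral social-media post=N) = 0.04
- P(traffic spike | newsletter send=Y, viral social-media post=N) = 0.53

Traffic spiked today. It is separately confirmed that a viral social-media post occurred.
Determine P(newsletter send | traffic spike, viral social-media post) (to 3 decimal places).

Weight on newsletter send=true, given the evidence: 0.8·0.02 = 0.016000
Normalizer over all consistent configurations: 0.53·0.98 + 0.8·0.02 = 0.535400
P(newsletter send | traffic spike, viral social-media post) = 0.016000/0.535400 ≈ 0.030

P(newsletter send | traffic spike, viral social-media post) ≈ 0.030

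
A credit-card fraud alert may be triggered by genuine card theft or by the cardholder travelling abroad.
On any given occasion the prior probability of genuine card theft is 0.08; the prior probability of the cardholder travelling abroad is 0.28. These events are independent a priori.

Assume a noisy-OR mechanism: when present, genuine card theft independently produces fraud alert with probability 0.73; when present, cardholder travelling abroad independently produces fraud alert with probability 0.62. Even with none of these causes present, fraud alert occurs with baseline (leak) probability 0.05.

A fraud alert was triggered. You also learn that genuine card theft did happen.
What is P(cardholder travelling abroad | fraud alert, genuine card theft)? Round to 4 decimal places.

Under noisy-OR, P(fraud alert | causes) = 1 − (1−0.05)·∏(1−qᵢ) over the active causes.
Numerator (weight on configurations with cardholder travelling abroad): 0.90253*0.28 = 0.252708
The normalizing constant is 0.7435*0.72 + 0.90253*0.28 = 0.788028
P(cardholder travelling abroad | fraud alert, genuine card theft) = 0.252708/0.788028 ≈ 0.3207

P(cardholder travelling abroad | fraud alert, genuine card theft) ≈ 0.3207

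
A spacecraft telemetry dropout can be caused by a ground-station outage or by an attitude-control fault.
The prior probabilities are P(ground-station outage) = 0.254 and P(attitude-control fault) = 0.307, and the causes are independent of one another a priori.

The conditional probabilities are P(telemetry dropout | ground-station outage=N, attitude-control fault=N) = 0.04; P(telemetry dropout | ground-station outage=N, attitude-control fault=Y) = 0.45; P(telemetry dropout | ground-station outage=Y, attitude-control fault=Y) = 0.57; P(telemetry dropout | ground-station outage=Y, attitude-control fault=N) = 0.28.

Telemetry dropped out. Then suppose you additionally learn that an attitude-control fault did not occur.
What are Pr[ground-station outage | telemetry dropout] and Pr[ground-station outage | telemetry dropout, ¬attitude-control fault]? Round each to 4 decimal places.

Pr[ground-station outage | telemetry dropout] ≈ 0.4310; Pr[ground-station outage | telemetry dropout, ¬attitude-control fault] ≈ 0.7044

P(telemetry dropout) = 0.04·0.746·0.693 + 0.45·0.746·0.307 + 0.28·0.254·0.693 + 0.57·0.254·0.307 = 0.020679 + 0.103060 + 0.049286 + 0.044447 = 0.217472
The ground-station outage-present share is 0.049286 + 0.044447 = 0.093733.
Hence the posterior is 0.093733/0.217472 ≈ 0.4310.

Now condition on the additional information:
By total probability over both values of ground-station outage:
  P(telemetry dropout | ¬attitude-control fault) = 0.04×0.746 + 0.28×0.254
        = 0.029840 + 0.071120 = 0.100960
Keeping only the ground-station outage-present terms gives 0.071120, so
  P(ground-station outage | telemetry dropout, ¬attitude-control fault) = 0.071120 / 0.100960 ≈ 0.7044
Ruling out attitude-control fault raises the posterior on ground-station outage — the flip side of explaining away.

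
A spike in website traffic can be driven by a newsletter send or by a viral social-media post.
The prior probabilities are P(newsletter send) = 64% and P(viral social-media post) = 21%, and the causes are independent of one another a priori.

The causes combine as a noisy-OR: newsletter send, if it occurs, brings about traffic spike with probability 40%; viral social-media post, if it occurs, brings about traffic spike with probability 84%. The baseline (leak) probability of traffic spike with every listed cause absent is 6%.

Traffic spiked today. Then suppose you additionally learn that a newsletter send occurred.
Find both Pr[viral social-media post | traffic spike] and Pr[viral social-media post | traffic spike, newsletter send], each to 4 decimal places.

Pr[viral social-media post | traffic spike] ≈ 0.4399; Pr[viral social-media post | traffic spike, newsletter send] ≈ 0.3568

Under noisy-OR, P(traffic spike | causes) = 1 − (1−0.06)·∏(1−qᵢ) over the active causes.
P(traffic spike) = 0.06·0.36·0.79 + 0.8496·0.36·0.21 + 0.436·0.64·0.79 + 0.90976·0.64·0.21 = 0.017064 + 0.064230 + 0.220442 + 0.122272 = 0.424008
Of this, 0.186502 comes from 0.064230 + 0.122272 (the viral social-media post=true cases).
P(viral social-media post | traffic spike) = 0.186502 / 0.424008 ≈ 0.4399

With the extra evidence:
P(traffic spike | newsletter send) = 0.436×0.79 + 0.90976×0.21 = 0.344440 + 0.191050 = 0.535490
The viral social-media post-present share is 0.90976×0.21 = 0.191050.
P(viral social-media post | traffic spike, newsletter send) = 0.191050 / 0.535490 ≈ 0.3568
Conditioning on newsletter send lowers the posterior on viral social-media post: the classic explaining-away effect in a common-effect structure.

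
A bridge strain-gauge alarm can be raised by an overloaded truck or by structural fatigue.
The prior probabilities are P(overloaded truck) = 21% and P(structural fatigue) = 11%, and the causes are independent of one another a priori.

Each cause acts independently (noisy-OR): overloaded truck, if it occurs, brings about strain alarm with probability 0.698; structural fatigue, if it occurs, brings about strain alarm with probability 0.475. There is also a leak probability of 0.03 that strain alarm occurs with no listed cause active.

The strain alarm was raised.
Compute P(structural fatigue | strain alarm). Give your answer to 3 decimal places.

Under noisy-OR, P(strain alarm | causes) = 1 − (1−0.03)·∏(1−qᵢ) over the active causes.
Sum P(strain alarm|·) weighted by the priors over the 4 (overloaded truck, structural fatigue) configurations:
  P(strain alarm) = 0.03·0.79·0.89 + 0.49075·0.79·0.11 + 0.70706·0.21·0.89 + 0.846206·0.21·0.11
        = 0.021093 + 0.042646 + 0.132150 + 0.019547 = 0.215436
Configurations with structural fatigue contribute 0.062193, so
  P(structural fatigue | strain alarm) = 0.062193 / 0.215436 ≈ 0.289

P(structural fatigue | strain alarm) ≈ 0.289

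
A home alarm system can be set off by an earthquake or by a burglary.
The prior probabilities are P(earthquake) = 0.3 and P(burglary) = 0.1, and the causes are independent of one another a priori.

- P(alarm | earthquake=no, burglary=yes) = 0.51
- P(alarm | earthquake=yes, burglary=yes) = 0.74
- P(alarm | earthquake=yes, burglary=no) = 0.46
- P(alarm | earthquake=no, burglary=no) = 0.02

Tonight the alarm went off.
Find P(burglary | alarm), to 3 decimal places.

For the numerator, keep only burglary=true terms: 0.035700 + 0.022200 = 0.057900
Denominator P(alarm): 0.02×0.7×0.9 + 0.51×0.7×0.1 + 0.46×0.3×0.9 + 0.74×0.3×0.1 = 0.194700
P(burglary | alarm) = 0.057900/0.194700 ≈ 0.297

P(burglary | alarm) ≈ 0.297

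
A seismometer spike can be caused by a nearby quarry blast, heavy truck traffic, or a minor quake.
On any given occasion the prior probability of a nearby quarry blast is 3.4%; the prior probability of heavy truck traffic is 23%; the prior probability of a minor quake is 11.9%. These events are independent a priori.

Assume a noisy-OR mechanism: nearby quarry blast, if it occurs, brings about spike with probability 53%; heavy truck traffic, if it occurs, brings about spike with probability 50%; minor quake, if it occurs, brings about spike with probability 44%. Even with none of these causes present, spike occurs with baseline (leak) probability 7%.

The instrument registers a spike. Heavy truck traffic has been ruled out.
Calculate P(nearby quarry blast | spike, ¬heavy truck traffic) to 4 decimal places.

P(nearby quarry blast | spike, ¬heavy truck traffic) ≈ 0.1480

Under noisy-OR, P(spike | causes) = 1 − (1−0.07)·∏(1−qᵢ) over the active causes.
Weight on nearby quarry blast=true, given the evidence: 0.016861 + 0.003056 = 0.019917
Normalizer over all consistent configurations: 0.07×0.966×0.881 + 0.4792×0.966×0.119 + 0.5629×0.034×0.881 + 0.755224×0.034×0.119 = 0.134576
Posterior = 0.019917 / 0.134576 ≈ 0.1480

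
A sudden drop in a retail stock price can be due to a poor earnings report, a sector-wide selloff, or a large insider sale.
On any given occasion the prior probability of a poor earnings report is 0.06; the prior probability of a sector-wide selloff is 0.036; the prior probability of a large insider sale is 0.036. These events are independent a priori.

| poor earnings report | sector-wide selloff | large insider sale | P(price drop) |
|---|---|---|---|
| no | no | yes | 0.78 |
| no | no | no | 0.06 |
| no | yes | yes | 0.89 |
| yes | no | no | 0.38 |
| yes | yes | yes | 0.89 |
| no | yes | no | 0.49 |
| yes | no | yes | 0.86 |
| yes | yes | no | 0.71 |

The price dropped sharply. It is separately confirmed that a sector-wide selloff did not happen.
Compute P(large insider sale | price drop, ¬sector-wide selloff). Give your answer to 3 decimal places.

P(large insider sale | price drop, ¬sector-wide selloff) ≈ 0.270

P(price drop | ¬sector-wide selloff) = 0.06×0.94×0.964 + 0.78×0.94×0.036 + 0.38×0.06×0.964 + 0.86×0.06×0.036 = 0.054370 + 0.026395 + 0.021979 + 0.001858 = 0.104602
Restricting to configurations with large insider sale present: 0.026395 + 0.001858 = 0.028253.
P(large insider sale | price drop, ¬sector-wide selloff) = 0.028253 / 0.104602 ≈ 0.270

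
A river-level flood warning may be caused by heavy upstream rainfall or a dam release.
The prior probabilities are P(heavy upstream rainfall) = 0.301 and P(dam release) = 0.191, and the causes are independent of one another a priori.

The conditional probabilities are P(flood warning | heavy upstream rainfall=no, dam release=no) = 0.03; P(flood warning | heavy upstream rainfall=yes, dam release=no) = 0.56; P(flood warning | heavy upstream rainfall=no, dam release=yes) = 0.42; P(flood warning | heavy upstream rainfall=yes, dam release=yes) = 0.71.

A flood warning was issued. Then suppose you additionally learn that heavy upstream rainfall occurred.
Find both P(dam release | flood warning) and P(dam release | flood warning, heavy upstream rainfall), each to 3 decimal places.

P(dam release | flood warning) ≈ 0.387; P(dam release | flood warning, heavy upstream rainfall) ≈ 0.230

Enumerate the 4 (heavy upstream rainfall, dam release) configurations and weight by the priors:
  P(flood warning) = 0.03*0.699*0.809 + 0.42*0.699*0.191 + 0.56*0.301*0.809 + 0.71*0.301*0.191
        = 0.016965 + 0.056074 + 0.136365 + 0.040819 = 0.250223
Configurations with dam release contribute 0.096893, so
  P(dam release | flood warning) = 0.096893 / 0.250223 ≈ 0.387

Now condition on the additional information:
By total probability over both values of dam release:
  P(flood warning | heavy upstream rainfall) = 0.56·0.809 + 0.71·0.191
        = 0.453040 + 0.135610 = 0.588650
The terms with dam release present sum to 0.135610, so
  P(dam release | flood warning, heavy upstream rainfall) = 0.135610 / 0.588650 ≈ 0.230
— heavy upstream rainfall explains away the evidence for dam release.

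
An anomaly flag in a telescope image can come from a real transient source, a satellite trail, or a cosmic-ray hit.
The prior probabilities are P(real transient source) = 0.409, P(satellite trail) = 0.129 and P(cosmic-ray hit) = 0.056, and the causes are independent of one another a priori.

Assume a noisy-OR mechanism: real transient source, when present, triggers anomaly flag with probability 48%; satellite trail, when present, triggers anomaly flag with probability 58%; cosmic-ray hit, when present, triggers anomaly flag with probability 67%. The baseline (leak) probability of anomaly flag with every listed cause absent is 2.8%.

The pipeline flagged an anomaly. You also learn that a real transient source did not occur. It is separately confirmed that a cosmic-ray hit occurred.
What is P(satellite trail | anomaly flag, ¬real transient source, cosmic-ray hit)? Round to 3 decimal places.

P(satellite trail | anomaly flag, ¬real transient source, cosmic-ray hit) ≈ 0.159

Under noisy-OR, P(anomaly flag | causes) = 1 − (1−0.028)·∏(1−qᵢ) over the active causes.
Weight on satellite trail=true, given the evidence: 0.865281×0.129 = 0.111621
The normalizing constant is 0.67924×0.871 + 0.865281×0.129 = 0.703239
Posterior = 0.111621 / 0.703239 ≈ 0.159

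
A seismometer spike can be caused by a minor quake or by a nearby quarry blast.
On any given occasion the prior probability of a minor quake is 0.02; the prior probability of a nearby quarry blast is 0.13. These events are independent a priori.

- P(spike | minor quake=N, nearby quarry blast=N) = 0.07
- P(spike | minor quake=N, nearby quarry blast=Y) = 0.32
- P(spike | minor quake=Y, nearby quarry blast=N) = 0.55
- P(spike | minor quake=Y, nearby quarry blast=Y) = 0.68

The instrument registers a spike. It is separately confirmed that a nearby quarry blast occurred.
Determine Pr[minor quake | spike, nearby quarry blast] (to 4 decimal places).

Enumerate both values of minor quake and weight by the priors:
  P(spike | nearby quarry blast) = 0.32·0.98 + 0.68·0.02
        = 0.313600 + 0.013600 = 0.327200
Configurations with minor quake contribute 0.013600, so
  P(minor quake | spike, nearby quarry blast) = 0.013600 / 0.327200 ≈ 0.0416

Pr[minor quake | spike, nearby quarry blast] ≈ 0.0416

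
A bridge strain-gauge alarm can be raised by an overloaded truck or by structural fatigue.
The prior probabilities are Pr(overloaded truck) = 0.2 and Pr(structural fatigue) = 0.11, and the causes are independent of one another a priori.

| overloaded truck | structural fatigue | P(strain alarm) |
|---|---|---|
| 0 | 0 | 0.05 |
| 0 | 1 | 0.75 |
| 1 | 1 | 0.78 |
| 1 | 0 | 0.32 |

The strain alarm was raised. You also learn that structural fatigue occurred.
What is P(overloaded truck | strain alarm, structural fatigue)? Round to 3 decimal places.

By total probability over both values of overloaded truck:
  P(strain alarm | structural fatigue) = 0.75·0.8 + 0.78·0.2
        = 0.600000 + 0.156000 = 0.756000
Configurations with overloaded truck contribute 0.156000, so
  P(overloaded truck | strain alarm, structural fatigue) = 0.156000 / 0.756000 ≈ 0.206

P(overloaded truck | strain alarm, structural fatigue) ≈ 0.206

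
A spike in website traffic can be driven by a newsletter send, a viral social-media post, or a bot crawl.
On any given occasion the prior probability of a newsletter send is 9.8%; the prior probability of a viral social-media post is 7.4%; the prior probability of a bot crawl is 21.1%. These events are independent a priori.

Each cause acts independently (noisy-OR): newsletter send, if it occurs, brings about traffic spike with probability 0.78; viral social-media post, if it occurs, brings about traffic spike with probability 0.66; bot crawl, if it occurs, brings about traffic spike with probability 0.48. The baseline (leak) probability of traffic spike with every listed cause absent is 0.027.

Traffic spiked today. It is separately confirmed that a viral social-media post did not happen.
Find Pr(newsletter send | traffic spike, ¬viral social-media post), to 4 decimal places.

Under noisy-OR, P(traffic spike | causes) = 1 − (1−0.027)·∏(1−qᵢ) over the active causes.
Weight on newsletter send=true, given the evidence: 0.060770 + 0.018376 = 0.079146
Denominator P(traffic spike | ¬viral social-media post): 0.027*0.902*0.789 + 0.49404*0.902*0.211 + 0.78594*0.098*0.789 + 0.888689*0.098*0.211 = 0.192388
P(newsletter send | traffic spike, ¬viral social-media post) = 0.079146/0.192388 ≈ 0.4114

Pr(newsletter send | traffic spike, ¬viral social-media post) ≈ 0.4114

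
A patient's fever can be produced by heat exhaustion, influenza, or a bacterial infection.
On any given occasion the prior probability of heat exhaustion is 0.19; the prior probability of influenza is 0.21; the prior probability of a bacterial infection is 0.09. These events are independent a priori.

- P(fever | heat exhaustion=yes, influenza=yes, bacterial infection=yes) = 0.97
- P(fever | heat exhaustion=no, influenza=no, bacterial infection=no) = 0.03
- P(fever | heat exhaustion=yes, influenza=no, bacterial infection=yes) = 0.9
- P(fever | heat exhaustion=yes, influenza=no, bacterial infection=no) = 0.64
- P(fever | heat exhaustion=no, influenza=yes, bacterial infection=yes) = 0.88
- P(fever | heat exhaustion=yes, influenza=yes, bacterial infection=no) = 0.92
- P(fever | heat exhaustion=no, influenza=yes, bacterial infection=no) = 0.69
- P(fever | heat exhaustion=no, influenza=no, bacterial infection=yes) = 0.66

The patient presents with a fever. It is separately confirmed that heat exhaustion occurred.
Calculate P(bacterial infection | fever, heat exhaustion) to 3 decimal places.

P(bacterial infection | fever, heat exhaustion) ≈ 0.115

P(fever | heat exhaustion) = 0.64×0.79×0.91 + 0.9×0.79×0.09 + 0.92×0.21×0.91 + 0.97×0.21×0.09 = 0.460096 + 0.063990 + 0.175812 + 0.018333 = 0.718231
Of this, 0.082323 comes from 0.063990 + 0.018333 (the bacterial infection=true cases).
P(bacterial infection | fever, heat exhaustion) = 0.082323 / 0.718231 ≈ 0.115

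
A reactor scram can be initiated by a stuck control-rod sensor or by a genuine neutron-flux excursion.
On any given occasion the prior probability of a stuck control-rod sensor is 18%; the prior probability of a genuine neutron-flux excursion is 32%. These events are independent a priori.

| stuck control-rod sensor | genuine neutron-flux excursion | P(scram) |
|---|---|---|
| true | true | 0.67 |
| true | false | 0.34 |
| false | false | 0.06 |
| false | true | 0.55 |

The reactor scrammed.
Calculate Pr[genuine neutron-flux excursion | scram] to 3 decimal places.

P(scram) = 0.06*0.82*0.68 + 0.55*0.82*0.32 + 0.34*0.18*0.68 + 0.67*0.18*0.32 = 0.033456 + 0.144320 + 0.041616 + 0.038592 = 0.257984
Restricting to configurations with genuine neutron-flux excursion present: 0.144320 + 0.038592 = 0.182912.
P(genuine neutron-flux excursion | scram) = 0.182912 / 0.257984 ≈ 0.709

Pr[genuine neutron-flux excursion | scram] ≈ 0.709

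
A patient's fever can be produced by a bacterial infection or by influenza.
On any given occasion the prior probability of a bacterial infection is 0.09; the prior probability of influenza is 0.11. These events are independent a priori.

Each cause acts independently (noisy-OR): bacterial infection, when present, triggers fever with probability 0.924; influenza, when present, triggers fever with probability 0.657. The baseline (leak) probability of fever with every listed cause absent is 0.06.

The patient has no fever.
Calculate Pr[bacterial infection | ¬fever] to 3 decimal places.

Pr[bacterial infection | ¬fever] ≈ 0.007

Under noisy-OR, P(fever | causes) = 1 − (1−0.06)·∏(1−qᵢ) over the active causes.
Weight on bacterial infection=true, given the evidence: 0.005722 + 0.000243 = 0.005965
Normalizer over all consistent configurations: 0.94×0.91×0.89 + 0.32242×0.91×0.11 + 0.07144×0.09×0.89 + 0.024504×0.09×0.11 = 0.799545
Posterior = 0.005965 / 0.799545 ≈ 0.007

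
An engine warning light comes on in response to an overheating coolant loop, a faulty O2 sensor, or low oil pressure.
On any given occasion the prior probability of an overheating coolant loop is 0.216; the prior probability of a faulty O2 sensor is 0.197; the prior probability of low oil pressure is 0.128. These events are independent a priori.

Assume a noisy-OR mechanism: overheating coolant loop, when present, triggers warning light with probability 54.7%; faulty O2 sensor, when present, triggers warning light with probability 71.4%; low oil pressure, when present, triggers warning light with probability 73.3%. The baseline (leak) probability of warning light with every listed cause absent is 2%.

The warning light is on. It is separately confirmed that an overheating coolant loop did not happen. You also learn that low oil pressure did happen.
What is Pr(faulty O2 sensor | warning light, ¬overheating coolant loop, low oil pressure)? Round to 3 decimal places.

Pr(faulty O2 sensor | warning light, ¬overheating coolant loop, low oil pressure) ≈ 0.235

Under noisy-OR, P(warning light | causes) = 1 − (1−0.02)·∏(1−qᵢ) over the active causes.
Numerator (weight on configurations with faulty O2 sensor): 0.925165·0.197 = 0.182258
Normalizer over all consistent configurations: 0.73834·0.803 + 0.925165·0.197 = 0.775145
Posterior = 0.182258 / 0.775145 ≈ 0.235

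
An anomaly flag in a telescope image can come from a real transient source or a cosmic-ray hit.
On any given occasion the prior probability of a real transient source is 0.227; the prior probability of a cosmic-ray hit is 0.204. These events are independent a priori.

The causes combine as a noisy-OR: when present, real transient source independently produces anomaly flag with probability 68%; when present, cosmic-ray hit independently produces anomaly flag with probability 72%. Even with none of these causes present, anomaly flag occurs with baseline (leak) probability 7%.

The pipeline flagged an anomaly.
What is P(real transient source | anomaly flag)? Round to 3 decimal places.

P(real transient source | anomaly flag) ≈ 0.515

Under noisy-OR, P(anomaly flag | causes) = 1 − (1−0.07)·∏(1−qᵢ) over the active causes.
Numerator (weight on configurations with real transient source): 0.126918 + 0.042449 = 0.169367
Normalizer over all consistent configurations: 0.07*0.773*0.796 + 0.7396*0.773*0.204 + 0.7024*0.227*0.796 + 0.916672*0.227*0.204 = 0.329068
P(real transient source | anomaly flag) = 0.169367/0.329068 ≈ 0.515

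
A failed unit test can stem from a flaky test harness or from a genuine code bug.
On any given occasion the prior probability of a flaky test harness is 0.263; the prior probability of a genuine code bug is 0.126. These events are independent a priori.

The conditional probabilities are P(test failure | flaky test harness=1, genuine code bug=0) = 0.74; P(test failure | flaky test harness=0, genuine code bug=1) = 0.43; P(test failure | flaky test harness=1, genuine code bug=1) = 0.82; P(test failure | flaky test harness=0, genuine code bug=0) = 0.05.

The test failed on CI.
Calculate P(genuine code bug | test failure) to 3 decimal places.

P(genuine code bug | test failure) ≈ 0.249

For the numerator, keep only genuine code bug=true terms: 0.039931 + 0.027173 = 0.067104
The normalizing constant is 0.05·0.737·0.874 + 0.43·0.737·0.126 + 0.74·0.263·0.874 + 0.82·0.263·0.126 = 0.269409
Posterior = 0.067104 / 0.269409 ≈ 0.249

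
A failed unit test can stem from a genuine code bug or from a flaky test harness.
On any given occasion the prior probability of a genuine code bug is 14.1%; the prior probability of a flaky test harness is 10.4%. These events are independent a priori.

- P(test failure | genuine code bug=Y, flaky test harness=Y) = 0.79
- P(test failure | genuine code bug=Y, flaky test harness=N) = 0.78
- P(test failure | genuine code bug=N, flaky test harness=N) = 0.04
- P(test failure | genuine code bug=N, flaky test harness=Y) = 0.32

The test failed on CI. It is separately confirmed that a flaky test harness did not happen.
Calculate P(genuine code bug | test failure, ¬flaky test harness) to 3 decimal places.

P(genuine code bug | test failure, ¬flaky test harness) ≈ 0.762

Sum P(test failure|·) weighted by the priors over both values of genuine code bug:
  P(test failure | ¬flaky test harness) = 0.04*0.859 + 0.78*0.141
        = 0.034360 + 0.109980 = 0.144340
The terms with genuine code bug present sum to 0.109980, so
  P(genuine code bug | test failure, ¬flaky test harness) = 0.109980 / 0.144340 ≈ 0.762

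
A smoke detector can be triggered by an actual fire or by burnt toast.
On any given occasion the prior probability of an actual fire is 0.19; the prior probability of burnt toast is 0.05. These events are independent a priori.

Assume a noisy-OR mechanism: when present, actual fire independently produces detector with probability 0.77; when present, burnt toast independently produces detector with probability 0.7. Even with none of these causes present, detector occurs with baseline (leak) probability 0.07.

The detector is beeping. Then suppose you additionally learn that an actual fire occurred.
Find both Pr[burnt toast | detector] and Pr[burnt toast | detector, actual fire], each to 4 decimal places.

Pr[burnt toast | detector] ≈ 0.1629; Pr[burnt toast | detector, actual fire] ≈ 0.0590

Under noisy-OR, P(detector | causes) = 1 − (1−0.07)·∏(1−qᵢ) over the active causes.
Numerator (weight on configurations with burnt toast): 0.029201 + 0.008890 = 0.038091
Normalizer over all consistent configurations: 0.07·0.81·0.95 + 0.721·0.81·0.05 + 0.7861·0.19·0.95 + 0.93583·0.19·0.05 = 0.233847
Posterior = 0.038091 / 0.233847 ≈ 0.1629

Now condition on the additional information:
P(detector | actual fire) = 0.7861·0.95 + 0.93583·0.05 = 0.746795 + 0.046792 = 0.793587
Of this, 0.046792 comes from 0.93583·0.05 (the burnt toast=true cases).
P(burnt toast | detector, actual fire) = 0.046792 / 0.793587 ≈ 0.0590
This is intercausal reasoning (explaining away): once actual fire accounts for the detector, burnt toast becomes less likely.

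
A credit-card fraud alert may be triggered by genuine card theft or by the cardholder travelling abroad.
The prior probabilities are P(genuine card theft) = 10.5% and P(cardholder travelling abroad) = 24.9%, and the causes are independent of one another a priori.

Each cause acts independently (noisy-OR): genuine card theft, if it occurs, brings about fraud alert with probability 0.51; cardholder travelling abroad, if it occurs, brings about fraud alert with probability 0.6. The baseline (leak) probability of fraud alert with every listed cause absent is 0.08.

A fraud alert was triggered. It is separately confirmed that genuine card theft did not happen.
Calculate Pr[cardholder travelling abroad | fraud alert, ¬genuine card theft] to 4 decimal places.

Under noisy-OR, P(fraud alert | causes) = 1 − (1−0.08)·∏(1−qᵢ) over the active causes.
Enumerate both values of cardholder travelling abroad and weight by the priors:
  P(fraud alert | ¬genuine card theft) = 0.08*0.751 + 0.632*0.249
        = 0.060080 + 0.157368 = 0.217448
Keeping only the cardholder travelling abroad-present terms gives 0.157368, so
  P(cardholder travelling abroad | fraud alert, ¬genuine card theft) = 0.157368 / 0.217448 ≈ 0.7237

Pr[cardholder travelling abroad | fraud alert, ¬genuine card theft] ≈ 0.7237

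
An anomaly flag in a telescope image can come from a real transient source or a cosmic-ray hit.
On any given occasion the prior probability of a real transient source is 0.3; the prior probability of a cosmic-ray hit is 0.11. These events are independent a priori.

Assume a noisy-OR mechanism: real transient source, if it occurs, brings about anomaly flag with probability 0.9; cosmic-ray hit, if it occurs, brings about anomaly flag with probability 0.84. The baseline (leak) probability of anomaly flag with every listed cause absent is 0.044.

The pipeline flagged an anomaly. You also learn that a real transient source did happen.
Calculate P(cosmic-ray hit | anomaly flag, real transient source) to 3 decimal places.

Under noisy-OR, P(anomaly flag | causes) = 1 − (1−0.044)·∏(1−qᵢ) over the active causes.
P(anomaly flag | real transient source) = 0.9044×0.89 + 0.984704×0.11 = 0.804916 + 0.108317 = 0.913233
Restricting to configurations with cosmic-ray hit present: 0.984704×0.11 = 0.108317.
So P(cosmic-ray hit | anomaly flag, real transient source) = 0.108317/0.913233 ≈ 0.119.

P(cosmic-ray hit | anomaly flag, real transient source) ≈ 0.119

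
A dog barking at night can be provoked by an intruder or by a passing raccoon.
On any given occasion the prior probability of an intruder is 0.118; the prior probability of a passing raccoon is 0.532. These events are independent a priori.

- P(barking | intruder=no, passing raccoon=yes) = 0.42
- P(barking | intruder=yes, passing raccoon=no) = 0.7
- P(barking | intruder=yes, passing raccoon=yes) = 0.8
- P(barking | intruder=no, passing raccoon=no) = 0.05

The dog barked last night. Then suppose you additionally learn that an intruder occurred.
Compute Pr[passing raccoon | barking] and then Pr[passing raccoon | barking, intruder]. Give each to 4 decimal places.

P(barking) = 0.05×0.882×0.468 + 0.42×0.882×0.532 + 0.7×0.118×0.468 + 0.8×0.118×0.532 = 0.020639 + 0.197074 + 0.038657 + 0.050221 = 0.306591
Of this, 0.247295 comes from 0.197074 + 0.050221 (the passing raccoon=true cases).
So P(passing raccoon | barking) = 0.247295/0.306591 ≈ 0.8066.

Now also conditioning on intruder=true:
For the numerator, keep only passing raccoon=true terms: 0.8·0.532 = 0.425600
The normalizing constant is 0.7·0.468 + 0.8·0.532 = 0.753200
P(passing raccoon | barking, intruder) = 0.425600/0.753200 ≈ 0.5651
— intruder explains away the evidence for passing raccoon.

Pr[passing raccoon | barking] ≈ 0.8066; Pr[passing raccoon | barking, intruder] ≈ 0.5651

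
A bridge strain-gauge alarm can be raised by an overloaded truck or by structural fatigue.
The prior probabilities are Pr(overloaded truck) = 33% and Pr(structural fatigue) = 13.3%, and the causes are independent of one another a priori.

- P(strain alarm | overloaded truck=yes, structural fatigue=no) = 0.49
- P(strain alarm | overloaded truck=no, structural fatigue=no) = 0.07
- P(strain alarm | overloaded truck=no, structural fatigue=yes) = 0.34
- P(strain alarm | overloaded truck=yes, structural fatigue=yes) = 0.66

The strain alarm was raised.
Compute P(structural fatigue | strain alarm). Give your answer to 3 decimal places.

P(structural fatigue | strain alarm) ≈ 0.247

Numerator (weight on configurations with structural fatigue): 0.030297 + 0.028967 = 0.059264
Denominator P(strain alarm): 0.07×0.67×0.867 + 0.34×0.67×0.133 + 0.49×0.33×0.867 + 0.66×0.33×0.133 = 0.240120
P(structural fatigue | strain alarm) = 0.059264/0.240120 ≈ 0.247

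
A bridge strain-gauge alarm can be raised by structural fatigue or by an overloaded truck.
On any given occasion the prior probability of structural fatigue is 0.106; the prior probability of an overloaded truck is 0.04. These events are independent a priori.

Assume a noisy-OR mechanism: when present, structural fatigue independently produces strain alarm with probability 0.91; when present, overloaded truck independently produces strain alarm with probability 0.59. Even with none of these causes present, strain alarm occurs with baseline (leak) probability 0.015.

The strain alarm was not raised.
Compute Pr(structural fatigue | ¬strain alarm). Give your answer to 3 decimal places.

Under noisy-OR, P(strain alarm | causes) = 1 − (1−0.015)·∏(1−qᵢ) over the active causes.
P(¬strain alarm) = 0.985·0.894·0.96 + 0.40385·0.894·0.04 + 0.08865·0.106·0.96 + 0.036346·0.106·0.04 = 0.845366 + 0.014442 + 0.009021 + 0.000154 = 0.868983
Restricting to configurations with structural fatigue present: 0.009021 + 0.000154 = 0.009175.
So P(structural fatigue | ¬strain alarm) = 0.009175/0.868983 ≈ 0.011.

Pr(structural fatigue | ¬strain alarm) ≈ 0.011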